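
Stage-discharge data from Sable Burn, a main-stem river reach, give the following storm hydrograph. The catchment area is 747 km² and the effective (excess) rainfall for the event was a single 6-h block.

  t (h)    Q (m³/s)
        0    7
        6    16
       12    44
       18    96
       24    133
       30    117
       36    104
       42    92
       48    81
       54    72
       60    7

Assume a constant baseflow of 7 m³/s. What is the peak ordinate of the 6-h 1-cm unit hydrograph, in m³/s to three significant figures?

U_p ≈ 63.0 m³/s

Direct runoff: 0.0, 9.0, 37.0, 89.0, 126.0, 110.0, 97.0, 85.0, 74.0, 65.0, 0.0 m³/s; ΣQ_DR = 692.0 m³/s, peak = 126.0 m³/s.
Runoff depth d = ΣQ_DR·Δt / A = 692.0 × 21600 / (747 km²) = 20.01 mm.
The 1-cm UH is the DRH scaled by (10 mm)/d, so U_p = 126.0 × 10/20.01 = 63.0 m³/s.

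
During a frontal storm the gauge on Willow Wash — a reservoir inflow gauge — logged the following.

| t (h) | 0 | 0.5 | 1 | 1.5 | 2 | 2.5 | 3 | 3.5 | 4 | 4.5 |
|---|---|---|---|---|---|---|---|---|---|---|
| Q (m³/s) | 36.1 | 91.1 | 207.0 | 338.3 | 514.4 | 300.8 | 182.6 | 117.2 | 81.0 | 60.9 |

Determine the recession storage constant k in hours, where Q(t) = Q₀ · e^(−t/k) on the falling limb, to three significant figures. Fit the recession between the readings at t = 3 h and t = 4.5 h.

k ≈ 1.37 h

On the falling limb, Q drops from 182.6 to 60.9 m³/s between t = 3 h and t = 4.5 h (Δt = 1.5 h).
k = −Δt / ln(Q₂/Q₁) = −1.5 / ln(60.9/182.6) = 1.37 h.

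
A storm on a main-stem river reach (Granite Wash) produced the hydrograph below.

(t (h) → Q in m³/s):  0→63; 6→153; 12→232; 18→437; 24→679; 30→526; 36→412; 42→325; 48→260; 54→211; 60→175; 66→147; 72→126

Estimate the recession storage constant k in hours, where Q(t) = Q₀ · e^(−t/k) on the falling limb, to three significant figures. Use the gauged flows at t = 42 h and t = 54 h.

k ≈ 27.8 h

On the falling limb, Q drops from 325 to 211 m³/s between t = 42 h and t = 54 h (Δt = 12 h).
k = −Δt / ln(Q₂/Q₁) = −12 / ln(211/325) = 27.8 h.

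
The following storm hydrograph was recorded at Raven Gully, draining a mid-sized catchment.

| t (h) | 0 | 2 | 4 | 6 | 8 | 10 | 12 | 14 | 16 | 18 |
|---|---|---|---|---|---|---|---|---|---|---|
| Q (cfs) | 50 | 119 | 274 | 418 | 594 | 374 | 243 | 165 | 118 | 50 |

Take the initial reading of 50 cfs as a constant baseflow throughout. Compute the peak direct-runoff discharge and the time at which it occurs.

Q_p = 544.0 cfs at t = 8 h

Subtracting baseflow gives direct-runoff ordinates: 0.0, 69.0, 224.0, 368.0, 544.0, 324.0, 193.0, 115.0, 68.0, 0.0 cfs.
The maximum is 544.0 cfs, occurring at the reading for t = 8 h.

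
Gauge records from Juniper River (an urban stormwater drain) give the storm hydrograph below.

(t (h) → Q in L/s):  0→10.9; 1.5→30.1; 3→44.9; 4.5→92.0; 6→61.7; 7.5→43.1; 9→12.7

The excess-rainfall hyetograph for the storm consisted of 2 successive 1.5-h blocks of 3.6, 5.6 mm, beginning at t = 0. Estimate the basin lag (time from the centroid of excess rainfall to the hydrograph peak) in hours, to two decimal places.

t_L ≈ 2.84 h

Centroid of excess rainfall: t_c = Σ P_i·t̄_i / ΣP_i = 1.6630 h (block centres at 0.75, 2.25 h).
Hydrograph peak occurs at t = 4.5 h, so basin lag t_L = 4.5 − 1.6630 = 2.84 h.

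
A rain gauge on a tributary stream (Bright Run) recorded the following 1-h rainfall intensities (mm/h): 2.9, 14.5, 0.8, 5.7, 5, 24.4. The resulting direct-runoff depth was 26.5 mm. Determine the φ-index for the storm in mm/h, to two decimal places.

Only the 2 blocks with intensity above φ contribute runoff: 14.5, 24.4 mm/h.
Σ(I−φ)·Δt = d  ⇒  (14.5+24.4 − 2φ)·1 = 26.5
φ = (38.90 − 26.5/1) / 2 = 6.20 mm/h.

φ ≈ 6.20 mm/h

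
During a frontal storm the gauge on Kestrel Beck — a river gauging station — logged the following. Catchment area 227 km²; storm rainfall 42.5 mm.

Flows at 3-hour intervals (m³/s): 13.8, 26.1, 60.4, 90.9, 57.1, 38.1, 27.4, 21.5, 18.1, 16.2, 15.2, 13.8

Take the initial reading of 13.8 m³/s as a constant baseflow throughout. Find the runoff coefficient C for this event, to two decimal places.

ΣQ_DR = 233.0 m³/s; V = ΣQ_DR·Δt = 2.516 × 10^6 m³.
Runoff depth d = V / A = 11.09 mm.
C = d / P = 11.09 / 42.5 = 0.26.

C ≈ 0.26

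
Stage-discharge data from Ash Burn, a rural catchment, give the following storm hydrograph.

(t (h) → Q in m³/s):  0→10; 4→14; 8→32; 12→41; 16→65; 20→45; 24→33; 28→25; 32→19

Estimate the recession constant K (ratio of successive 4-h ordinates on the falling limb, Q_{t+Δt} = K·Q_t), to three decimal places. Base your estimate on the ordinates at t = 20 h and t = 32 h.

Using the recession-limb readings at t = 20 h and t = 32 h: Q falls from 45 to 19 m³/s over 3 intervals.
K = (Q₂/Q₁)^(1/3) = (19/45)^(1/3) = 0.750.

K ≈ 0.750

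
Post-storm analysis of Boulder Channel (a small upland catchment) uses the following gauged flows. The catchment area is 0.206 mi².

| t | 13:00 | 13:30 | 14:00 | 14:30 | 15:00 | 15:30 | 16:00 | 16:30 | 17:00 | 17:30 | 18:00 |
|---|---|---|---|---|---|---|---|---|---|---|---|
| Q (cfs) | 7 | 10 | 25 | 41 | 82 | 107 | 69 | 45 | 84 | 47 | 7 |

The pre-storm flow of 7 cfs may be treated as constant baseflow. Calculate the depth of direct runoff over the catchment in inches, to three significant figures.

Direct runoff: 0.0, 3.0, 18.0, 34.0, 75.0, 100.0, 62.0, 38.0, 77.0, 40.0, 0.0 cfs; ΣQ_DR = 447.0 cfs.
V = ΣQ_DR · Δt = 447.0 × 1800 s = 8.046 × 10^5 ft³.
Over A = 0.206 mi², depth = V / A = 1.68 in.

d ≈ 1.68 in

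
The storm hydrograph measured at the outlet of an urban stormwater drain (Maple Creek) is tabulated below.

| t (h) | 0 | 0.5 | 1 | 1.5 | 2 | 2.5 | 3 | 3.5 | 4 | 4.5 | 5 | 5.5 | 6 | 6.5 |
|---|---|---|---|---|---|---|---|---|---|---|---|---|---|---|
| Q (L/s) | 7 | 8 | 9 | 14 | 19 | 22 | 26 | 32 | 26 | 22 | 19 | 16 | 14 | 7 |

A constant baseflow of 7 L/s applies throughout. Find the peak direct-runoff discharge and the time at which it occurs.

Q_p = 25.0 L/s at t = 3.5 h

Subtracting baseflow gives direct-runoff ordinates: 0.0, 1.0, 2.0, 7.0, 12.0, 15.0, 19.0, 25.0, 19.0, 15.0, 12.0, 9.0, 7.0, 0.0 L/s.
The maximum is 25.0 L/s, occurring at the reading for t = 3.5 h.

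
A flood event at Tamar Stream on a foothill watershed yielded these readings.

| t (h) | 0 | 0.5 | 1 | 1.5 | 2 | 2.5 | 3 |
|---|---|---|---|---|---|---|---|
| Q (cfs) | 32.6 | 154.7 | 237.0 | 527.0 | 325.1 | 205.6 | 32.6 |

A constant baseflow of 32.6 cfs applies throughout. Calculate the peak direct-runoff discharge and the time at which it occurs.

Q_p = 494.4 cfs at t = 1.5 h

Subtracting baseflow gives direct-runoff ordinates: 0.0, 122.1, 204.4, 494.4, 292.5, 173.0, 0.0 cfs.
The maximum is 494.4 cfs, occurring at the reading for t = 1.5 h.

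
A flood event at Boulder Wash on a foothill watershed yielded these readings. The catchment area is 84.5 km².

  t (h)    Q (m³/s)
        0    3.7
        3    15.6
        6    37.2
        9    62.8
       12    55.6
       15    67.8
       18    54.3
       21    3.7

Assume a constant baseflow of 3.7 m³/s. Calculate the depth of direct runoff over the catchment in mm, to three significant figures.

Direct runoff: 0.0, 11.9, 33.5, 59.1, 51.9, 64.1, 50.6, 0.0 m³/s; ΣQ_DR = 271.1 m³/s.
V = ΣQ_DR · Δt = 271.1 × 10800 s = 2.928 × 10^6 m³.
Over A = 84.5 km², depth = V / A = 34.6 mm.

d ≈ 34.6 mm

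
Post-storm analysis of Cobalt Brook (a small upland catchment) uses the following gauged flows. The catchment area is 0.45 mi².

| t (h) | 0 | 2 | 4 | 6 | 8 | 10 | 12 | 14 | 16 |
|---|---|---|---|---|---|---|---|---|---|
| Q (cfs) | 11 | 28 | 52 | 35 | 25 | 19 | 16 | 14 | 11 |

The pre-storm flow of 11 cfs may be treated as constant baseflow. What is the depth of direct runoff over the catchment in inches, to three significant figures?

Direct runoff: 0.0, 17.0, 41.0, 24.0, 14.0, 8.0, 5.0, 3.0, 0.0 cfs; ΣQ_DR = 112.0 cfs.
V = ΣQ_DR · Δt = 112.0 × 7200 s = 8.064 × 10^5 ft³.
Over A = 0.45 mi², depth = V / A = 0.771 in.

d ≈ 0.771 in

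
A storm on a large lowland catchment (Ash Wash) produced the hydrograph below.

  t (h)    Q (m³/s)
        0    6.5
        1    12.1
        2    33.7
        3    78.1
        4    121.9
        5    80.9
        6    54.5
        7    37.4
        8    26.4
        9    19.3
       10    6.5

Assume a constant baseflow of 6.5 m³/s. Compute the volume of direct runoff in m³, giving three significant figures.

V ≈ 1.46 × 10^6 m³

Direct-runoff ordinates (Q − Q_b): 0.0, 5.6, 27.2, 71.6, 115.4, 74.4, 48.0, 30.9, 19.9, 12.8, 0.0 m³/s.
ΣQ_DR = 405.8 m³/s.
With Δt = 1 h = 3600 s, V = ΣQ_DR · Δt = 405.8 × 3600 = 1.46 × 10^6 m³.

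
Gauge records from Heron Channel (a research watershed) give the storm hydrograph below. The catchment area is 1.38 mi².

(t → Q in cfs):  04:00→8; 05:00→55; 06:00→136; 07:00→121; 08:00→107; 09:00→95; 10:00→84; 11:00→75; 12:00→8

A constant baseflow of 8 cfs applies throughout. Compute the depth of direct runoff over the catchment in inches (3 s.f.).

d ≈ 0.693 in

Direct runoff: 0.0, 47.0, 128.0, 113.0, 99.0, 87.0, 76.0, 67.0, 0.0 cfs; ΣQ_DR = 617.0 cfs.
V = ΣQ_DR · Δt = 617.0 × 3600 s = 2.221 × 10^6 ft³.
Over A = 1.38 mi², depth = V / A = 0.693 in.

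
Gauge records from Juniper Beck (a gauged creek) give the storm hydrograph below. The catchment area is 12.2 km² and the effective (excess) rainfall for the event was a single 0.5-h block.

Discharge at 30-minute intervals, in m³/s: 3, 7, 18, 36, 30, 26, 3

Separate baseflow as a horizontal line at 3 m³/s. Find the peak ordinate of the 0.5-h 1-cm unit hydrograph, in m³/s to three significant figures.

Direct runoff: 0.0, 4.0, 15.0, 33.0, 27.0, 23.0, 0.0 m³/s; ΣQ_DR = 102.0 m³/s, peak = 33.0 m³/s.
Runoff depth d = ΣQ_DR·Δt / A = 102.0 × 1800 / (12.2 km²) = 15.05 mm.
The 1-cm UH is the DRH scaled by (10 mm)/d, so U_p = 33.0 × 10/15.05 = 21.9 m³/s.

U_p ≈ 21.9 m³/s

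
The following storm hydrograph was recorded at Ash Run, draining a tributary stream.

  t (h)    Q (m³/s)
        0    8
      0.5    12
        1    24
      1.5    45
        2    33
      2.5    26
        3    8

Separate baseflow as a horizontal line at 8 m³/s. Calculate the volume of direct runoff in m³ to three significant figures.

V ≈ 1.80 × 10^5 m³

Direct-runoff ordinates (Q − Q_b): 0.0, 4.0, 16.0, 37.0, 25.0, 18.0, 0.0 m³/s.
ΣQ_DR = 100.0 m³/s.
With Δt = 0.5 h = 1800 s, V = ΣQ_DR · Δt = 100.0 × 1800 = 1.80 × 10^5 m³.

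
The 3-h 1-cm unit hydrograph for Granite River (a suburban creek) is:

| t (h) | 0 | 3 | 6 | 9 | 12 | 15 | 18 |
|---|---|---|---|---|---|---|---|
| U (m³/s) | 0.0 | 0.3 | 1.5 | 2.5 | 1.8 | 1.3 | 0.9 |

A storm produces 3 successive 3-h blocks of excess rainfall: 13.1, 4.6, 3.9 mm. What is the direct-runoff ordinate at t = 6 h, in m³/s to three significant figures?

By discrete convolution, Q_j = Σ (P_i / 10 mm) · U_{j−i}.
At t = 6 h (j=2): Q = (13.1/10)·1.5 + (4.6/10)·0.3 + (3.9/10)·0.0 = 2.10 m³/s.

Q ≈ 2.10 m³/s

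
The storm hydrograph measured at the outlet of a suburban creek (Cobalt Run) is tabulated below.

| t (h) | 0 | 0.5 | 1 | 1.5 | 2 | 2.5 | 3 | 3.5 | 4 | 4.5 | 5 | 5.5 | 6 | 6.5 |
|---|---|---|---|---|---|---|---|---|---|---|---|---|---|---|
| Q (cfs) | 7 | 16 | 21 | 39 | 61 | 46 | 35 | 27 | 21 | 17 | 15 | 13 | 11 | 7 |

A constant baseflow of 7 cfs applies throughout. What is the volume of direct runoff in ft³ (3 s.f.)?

V ≈ 4.28 × 10^5 ft³

Direct-runoff ordinates (Q − Q_b): 0.0, 9.0, 14.0, 32.0, 54.0, 39.0, 28.0, 20.0, 14.0, 10.0, 8.0, 6.0, 4.0, 0.0 cfs.
ΣQ_DR = 238.0 cfs.
With Δt = 0.5 h = 1800 s, V = ΣQ_DR · Δt = 238.0 × 1800 = 4.28 × 10^5 ft³.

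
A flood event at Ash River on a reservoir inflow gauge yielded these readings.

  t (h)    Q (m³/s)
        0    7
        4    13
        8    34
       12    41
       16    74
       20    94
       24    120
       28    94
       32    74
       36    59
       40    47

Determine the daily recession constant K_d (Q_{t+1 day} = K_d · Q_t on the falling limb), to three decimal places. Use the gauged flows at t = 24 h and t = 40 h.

K_d ≈ 0.245

Between t = 24 h and t = 40 h the flow falls from 120 to 47 m³/s over 4×4 h = 16 h.
Per-interval ratio K = (47/120)^(1/4) = 0.7911; K_d = K^(24/4) = 0.245.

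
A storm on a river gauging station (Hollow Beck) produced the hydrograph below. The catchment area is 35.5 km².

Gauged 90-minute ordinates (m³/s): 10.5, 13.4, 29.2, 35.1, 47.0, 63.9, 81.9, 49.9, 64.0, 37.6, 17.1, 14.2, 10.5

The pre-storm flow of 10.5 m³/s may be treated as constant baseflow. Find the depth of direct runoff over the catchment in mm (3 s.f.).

Direct runoff: 0.0, 2.9, 18.7, 24.6, 36.5, 53.4, 71.4, 39.4, 53.5, 27.1, 6.6, 3.7, 0.0 m³/s; ΣQ_DR = 337.8 m³/s.
V = ΣQ_DR · Δt = 337.8 × 5400 s = 1.824 × 10^6 m³.
Over A = 35.5 km², depth = V / A = 51.4 mm.

d ≈ 51.4 mm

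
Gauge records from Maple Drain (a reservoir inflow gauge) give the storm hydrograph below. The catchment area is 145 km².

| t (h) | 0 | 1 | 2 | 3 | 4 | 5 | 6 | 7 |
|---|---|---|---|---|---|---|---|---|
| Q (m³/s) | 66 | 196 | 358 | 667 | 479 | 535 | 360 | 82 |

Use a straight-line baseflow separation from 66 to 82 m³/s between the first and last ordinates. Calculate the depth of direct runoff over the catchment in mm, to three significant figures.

Direct runoff: 0.00, 127.71, 287.43, 594.14, 403.86, 457.57, 280.29, 0.00 m³/s; ΣQ_DR = 2151 m³/s.
V = ΣQ_DR · Δt = 2151 × 3600 s = 7.744 × 10^6 m³.
Over A = 145 km², depth = V / A = 53.4 mm.

d ≈ 53.4 mm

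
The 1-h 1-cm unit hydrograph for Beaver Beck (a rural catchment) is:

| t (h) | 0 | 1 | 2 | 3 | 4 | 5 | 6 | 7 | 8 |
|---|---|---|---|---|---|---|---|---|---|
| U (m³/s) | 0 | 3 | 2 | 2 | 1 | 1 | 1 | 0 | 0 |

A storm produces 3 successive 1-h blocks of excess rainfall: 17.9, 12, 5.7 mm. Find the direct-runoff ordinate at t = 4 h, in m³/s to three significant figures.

By discrete convolution, Q_j = Σ (P_i / 10 mm) · U_{j−i}.
At t = 4 h (j=4): Q = (17.9/10)·1 + (12/10)·2 + (5.7/10)·2 = 5.33 m³/s.

Q ≈ 5.33 m³/s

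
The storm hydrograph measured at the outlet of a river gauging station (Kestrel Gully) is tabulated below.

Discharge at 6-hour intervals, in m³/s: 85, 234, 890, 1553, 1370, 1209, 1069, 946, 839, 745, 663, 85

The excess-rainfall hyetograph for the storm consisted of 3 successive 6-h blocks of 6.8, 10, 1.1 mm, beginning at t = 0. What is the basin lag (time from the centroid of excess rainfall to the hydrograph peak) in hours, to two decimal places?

t_L ≈ 10.91 h

Centroid of excess rainfall: t_c = Σ P_i·t̄_i / ΣP_i = 7.0894 h (block centres at 3, 9, 15 h).
Hydrograph peak occurs at t = 18 h, so basin lag t_L = 18 − 7.0894 = 10.91 h.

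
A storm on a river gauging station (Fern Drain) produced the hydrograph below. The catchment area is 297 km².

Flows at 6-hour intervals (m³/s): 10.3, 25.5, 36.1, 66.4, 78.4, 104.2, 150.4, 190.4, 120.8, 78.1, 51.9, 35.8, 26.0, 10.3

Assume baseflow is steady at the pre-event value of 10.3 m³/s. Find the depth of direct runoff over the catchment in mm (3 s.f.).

d ≈ 61.1 mm

Direct runoff: 0.0, 15.2, 25.8, 56.1, 68.1, 93.9, 140.1, 180.1, 110.5, 67.8, 41.6, 25.5, 15.7, 0.0 m³/s; ΣQ_DR = 840.4 m³/s.
V = ΣQ_DR · Δt = 840.4 × 21600 s = 1.815 × 10^7 m³.
Over A = 297 km², depth = V / A = 61.1 mm.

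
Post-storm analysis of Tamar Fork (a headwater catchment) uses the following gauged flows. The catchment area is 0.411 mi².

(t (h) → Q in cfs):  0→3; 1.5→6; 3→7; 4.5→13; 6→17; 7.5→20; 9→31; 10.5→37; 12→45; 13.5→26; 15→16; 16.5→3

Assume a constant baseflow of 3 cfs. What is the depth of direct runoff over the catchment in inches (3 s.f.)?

Direct runoff: 0.0, 3.0, 4.0, 10.0, 14.0, 17.0, 28.0, 34.0, 42.0, 23.0, 13.0, 0.0 cfs; ΣQ_DR = 188.0 cfs.
V = ΣQ_DR · Δt = 188.0 × 5400 s = 1.015 × 10^6 ft³.
Over A = 0.411 mi², depth = V / A = 1.06 in.

d ≈ 1.06 in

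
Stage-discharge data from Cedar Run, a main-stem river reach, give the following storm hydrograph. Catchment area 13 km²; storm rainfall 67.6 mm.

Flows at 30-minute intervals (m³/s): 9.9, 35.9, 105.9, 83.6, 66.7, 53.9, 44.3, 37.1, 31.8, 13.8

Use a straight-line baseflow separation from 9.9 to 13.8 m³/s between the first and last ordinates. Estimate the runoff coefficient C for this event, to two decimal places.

C ≈ 0.75

ΣQ_DR = 364.4 m³/s; V = ΣQ_DR·Δt = 6.559 × 10^5 m³.
Runoff depth d = V / A = 50.46 mm.
C = d / P = 50.46 / 67.6 = 0.75.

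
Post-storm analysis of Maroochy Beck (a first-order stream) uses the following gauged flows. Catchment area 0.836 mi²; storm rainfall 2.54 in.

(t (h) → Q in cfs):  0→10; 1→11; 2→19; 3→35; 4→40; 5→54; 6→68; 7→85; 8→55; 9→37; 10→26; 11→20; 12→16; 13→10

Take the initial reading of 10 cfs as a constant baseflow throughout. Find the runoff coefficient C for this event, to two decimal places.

C ≈ 0.25

ΣQ_DR = 346.0 cfs; V = ΣQ_DR·Δt = 1.246 × 10^6 ft³.
Runoff depth d = V / A = 0.6413 in.
C = d / P = 0.6413 / 2.54 = 0.25.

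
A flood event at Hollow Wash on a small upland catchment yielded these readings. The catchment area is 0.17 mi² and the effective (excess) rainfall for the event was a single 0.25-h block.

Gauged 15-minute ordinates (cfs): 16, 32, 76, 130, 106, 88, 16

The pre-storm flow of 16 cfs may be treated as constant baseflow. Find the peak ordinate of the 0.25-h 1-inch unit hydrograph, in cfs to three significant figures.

Direct runoff: 0.0, 16.0, 60.0, 114.0, 90.0, 72.0, 0.0 cfs; ΣQ_DR = 352.0 cfs, peak = 114.0 cfs.
Runoff depth d = ΣQ_DR·Δt / A = 352.0 × 900 / (0.17 mi²) = 0.8021 in.
The 1-inch UH is the DRH scaled by (1 in)/d, so U_p = 114.0 × 1/0.8021 = 142 cfs.

U_p ≈ 142 cfs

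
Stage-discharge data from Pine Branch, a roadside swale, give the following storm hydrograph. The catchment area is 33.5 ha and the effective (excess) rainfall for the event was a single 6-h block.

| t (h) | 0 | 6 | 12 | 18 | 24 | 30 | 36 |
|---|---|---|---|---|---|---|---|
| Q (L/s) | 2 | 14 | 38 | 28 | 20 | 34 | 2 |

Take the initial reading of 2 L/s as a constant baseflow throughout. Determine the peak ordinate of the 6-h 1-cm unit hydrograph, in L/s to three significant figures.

Direct runoff: 0.0, 12.0, 36.0, 26.0, 18.0, 32.0, 0.0 L/s; ΣQ_DR = 124.0 L/s, peak = 36.0 L/s.
Runoff depth d = ΣQ_DR·Δt / A = 124.0 × 21600 / (33.5 ha) = 7.995 mm.
The 1-cm UH is the DRH scaled by (10 mm)/d, so U_p = 36.0 × 10/7.995 = 45.0 L/s.

U_p ≈ 45.0 L/s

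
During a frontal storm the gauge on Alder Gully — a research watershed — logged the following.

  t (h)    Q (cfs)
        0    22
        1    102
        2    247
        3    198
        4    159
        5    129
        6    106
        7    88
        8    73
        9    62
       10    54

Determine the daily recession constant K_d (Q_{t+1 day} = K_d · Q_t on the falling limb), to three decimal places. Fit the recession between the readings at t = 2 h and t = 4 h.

K_d ≈ 0.005

Between t = 2 h and t = 4 h the flow falls from 247 to 159 cfs over 2×1 h = 2 h.
Per-interval ratio K = (159/247)^(1/2) = 0.8023; K_d = K^(24/1) = 0.005.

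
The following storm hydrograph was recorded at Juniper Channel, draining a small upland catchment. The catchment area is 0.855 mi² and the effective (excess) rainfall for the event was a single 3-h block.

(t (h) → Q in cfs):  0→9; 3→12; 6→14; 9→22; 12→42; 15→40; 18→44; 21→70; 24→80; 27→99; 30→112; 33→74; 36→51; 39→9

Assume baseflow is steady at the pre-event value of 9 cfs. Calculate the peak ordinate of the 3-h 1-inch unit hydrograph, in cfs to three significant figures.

Direct runoff: 0.0, 3.0, 5.0, 13.0, 33.0, 31.0, 35.0, 61.0, 71.0, 90.0, 103.0, 65.0, 42.0, 0.0 cfs; ΣQ_DR = 552.0 cfs, peak = 103.0 cfs.
Runoff depth d = ΣQ_DR·Δt / A = 552.0 × 10800 / (0.855 mi²) = 3.001 in.
The 1-inch UH is the DRH scaled by (1 in)/d, so U_p = 103.0 × 1/3.001 = 34.3 cfs.

U_p ≈ 34.3 cfs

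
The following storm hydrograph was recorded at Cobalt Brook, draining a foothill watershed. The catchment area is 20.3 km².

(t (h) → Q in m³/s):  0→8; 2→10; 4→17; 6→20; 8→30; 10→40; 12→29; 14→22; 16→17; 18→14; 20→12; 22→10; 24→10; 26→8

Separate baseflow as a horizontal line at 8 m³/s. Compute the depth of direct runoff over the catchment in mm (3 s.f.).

d ≈ 47.9 mm

Direct runoff: 0.0, 2.0, 9.0, 12.0, 22.0, 32.0, 21.0, 14.0, 9.0, 6.0, 4.0, 2.0, 2.0, 0.0 m³/s; ΣQ_DR = 135.0 m³/s.
V = ΣQ_DR · Δt = 135.0 × 7200 s = 9.720 × 10^5 m³.
Over A = 20.3 km², depth = V / A = 47.9 mm.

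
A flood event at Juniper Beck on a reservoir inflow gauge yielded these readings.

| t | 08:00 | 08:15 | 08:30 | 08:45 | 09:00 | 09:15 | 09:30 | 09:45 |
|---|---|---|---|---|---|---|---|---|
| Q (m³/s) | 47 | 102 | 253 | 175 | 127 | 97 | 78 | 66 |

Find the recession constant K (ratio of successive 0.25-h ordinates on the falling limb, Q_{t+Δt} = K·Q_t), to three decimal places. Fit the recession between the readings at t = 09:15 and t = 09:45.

Using the recession-limb readings at t = 09:15 and t = 09:45: Q falls from 97 to 66 m³/s over 2 intervals.
K = (Q₂/Q₁)^(1/2) = (66/97)^(1/2) = 0.825.

K ≈ 0.825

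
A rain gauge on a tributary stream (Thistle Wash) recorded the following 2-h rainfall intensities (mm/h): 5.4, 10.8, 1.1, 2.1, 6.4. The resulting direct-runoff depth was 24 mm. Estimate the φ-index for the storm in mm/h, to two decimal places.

Only the 3 blocks with intensity above φ contribute runoff: 5.4, 10.8, 6.4 mm/h.
Σ(I−φ)·Δt = d  ⇒  (5.4+10.8+6.4 − 3φ)·2 = 24
φ = (22.60 − 24/2) / 3 = 3.53 mm/h.

φ ≈ 3.53 mm/h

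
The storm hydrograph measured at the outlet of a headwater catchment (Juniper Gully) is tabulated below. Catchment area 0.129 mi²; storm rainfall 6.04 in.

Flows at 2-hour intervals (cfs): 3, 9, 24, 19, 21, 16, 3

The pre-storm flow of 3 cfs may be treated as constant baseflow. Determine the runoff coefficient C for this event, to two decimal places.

C ≈ 0.29

ΣQ_DR = 74.00 cfs; V = ΣQ_DR·Δt = 5.328 × 10^5 ft³.
Runoff depth d = V / A = 1.778 in.
C = d / P = 1.778 / 6.04 = 0.29.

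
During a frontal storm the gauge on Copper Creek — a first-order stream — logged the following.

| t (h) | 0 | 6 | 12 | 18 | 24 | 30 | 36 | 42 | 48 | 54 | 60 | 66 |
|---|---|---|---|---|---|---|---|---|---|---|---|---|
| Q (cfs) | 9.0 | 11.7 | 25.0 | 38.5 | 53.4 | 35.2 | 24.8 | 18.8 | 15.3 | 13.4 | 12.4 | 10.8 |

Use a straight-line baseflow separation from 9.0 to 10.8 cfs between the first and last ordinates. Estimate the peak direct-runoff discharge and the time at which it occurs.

Q_p = 43.75 cfs at t = 24 h

Subtracting baseflow gives direct-runoff ordinates: 0.00, 2.54, 15.67, 29.01, 43.75, 25.38, 14.82, 8.65, 4.99, 2.93, 1.76, 0.00 cfs.
The maximum is 43.75 cfs, occurring at the reading for t = 24 h.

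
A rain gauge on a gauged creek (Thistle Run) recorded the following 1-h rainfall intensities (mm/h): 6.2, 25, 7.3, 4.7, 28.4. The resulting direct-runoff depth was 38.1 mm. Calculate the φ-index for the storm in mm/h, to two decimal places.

Only the 2 blocks with intensity above φ contribute runoff: 25, 28.4 mm/h.
Σ(I−φ)·Δt = d  ⇒  (25+28.4 − 2φ)·1 = 38.1
φ = (53.40 − 38.1/1) / 2 = 7.65 mm/h.

φ ≈ 7.65 mm/h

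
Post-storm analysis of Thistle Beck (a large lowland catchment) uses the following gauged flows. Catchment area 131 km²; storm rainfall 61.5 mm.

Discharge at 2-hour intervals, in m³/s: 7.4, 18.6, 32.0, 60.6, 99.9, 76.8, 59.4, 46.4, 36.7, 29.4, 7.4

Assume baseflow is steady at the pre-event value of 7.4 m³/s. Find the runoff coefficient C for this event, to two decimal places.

ΣQ_DR = 393.2 m³/s; V = ΣQ_DR·Δt = 2.831 × 10^6 m³.
Runoff depth d = V / A = 21.61 mm.
C = d / P = 21.61 / 61.5 = 0.35.

C ≈ 0.35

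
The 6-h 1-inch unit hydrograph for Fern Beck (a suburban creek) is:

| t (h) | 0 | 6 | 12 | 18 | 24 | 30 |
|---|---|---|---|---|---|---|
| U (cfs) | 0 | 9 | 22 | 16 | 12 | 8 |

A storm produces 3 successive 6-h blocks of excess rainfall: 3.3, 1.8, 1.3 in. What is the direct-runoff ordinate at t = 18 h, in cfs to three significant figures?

Q ≈ 104 cfs

By discrete convolution, Q_j = Σ (P_i / 1 in) · U_{j−i}.
At t = 18 h (j=3): Q = (3.3/1)·16 + (1.8/1)·22 + (1.3/1)·9 = 104 cfs.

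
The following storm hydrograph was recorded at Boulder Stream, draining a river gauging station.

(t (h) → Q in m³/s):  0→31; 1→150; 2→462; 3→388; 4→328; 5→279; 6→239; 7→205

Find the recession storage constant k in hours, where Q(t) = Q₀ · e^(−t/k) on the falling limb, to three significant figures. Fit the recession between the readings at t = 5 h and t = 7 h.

k ≈ 6.49 h

On the falling limb, Q drops from 279 to 205 m³/s between t = 5 h and t = 7 h (Δt = 2 h).
k = −Δt / ln(Q₂/Q₁) = −2 / ln(205/279) = 6.49 h.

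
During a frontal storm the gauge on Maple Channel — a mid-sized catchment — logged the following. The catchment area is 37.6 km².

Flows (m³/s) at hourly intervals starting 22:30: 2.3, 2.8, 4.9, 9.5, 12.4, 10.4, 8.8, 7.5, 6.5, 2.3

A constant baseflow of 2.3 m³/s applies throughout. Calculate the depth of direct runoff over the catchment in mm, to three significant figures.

Direct runoff: 0.0, 0.5, 2.6, 7.2, 10.1, 8.1, 6.5, 5.2, 4.2, 0.0 m³/s; ΣQ_DR = 44.40 m³/s.
V = ΣQ_DR · Δt = 44.40 × 3600 s = 1.598 × 10^5 m³.
Over A = 37.6 km², depth = V / A = 4.25 mm.

d ≈ 4.25 mm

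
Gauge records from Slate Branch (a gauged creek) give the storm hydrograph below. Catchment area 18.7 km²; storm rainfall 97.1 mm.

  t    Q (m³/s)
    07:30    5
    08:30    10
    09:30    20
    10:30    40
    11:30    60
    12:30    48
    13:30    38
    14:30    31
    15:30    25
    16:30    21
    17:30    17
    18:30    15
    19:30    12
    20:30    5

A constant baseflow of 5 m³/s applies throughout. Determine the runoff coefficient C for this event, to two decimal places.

ΣQ_DR = 277.0 m³/s; V = ΣQ_DR·Δt = 9.972 × 10^5 m³.
Runoff depth d = V / A = 53.33 mm.
C = d / P = 53.33 / 97.1 = 0.55.

C ≈ 0.55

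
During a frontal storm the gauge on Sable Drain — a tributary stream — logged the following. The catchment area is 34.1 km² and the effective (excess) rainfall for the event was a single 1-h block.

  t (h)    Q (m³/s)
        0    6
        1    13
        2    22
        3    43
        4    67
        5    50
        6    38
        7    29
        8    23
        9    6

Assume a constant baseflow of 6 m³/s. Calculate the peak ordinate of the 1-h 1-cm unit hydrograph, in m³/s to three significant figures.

Direct runoff: 0.0, 7.0, 16.0, 37.0, 61.0, 44.0, 32.0, 23.0, 17.0, 0.0 m³/s; ΣQ_DR = 237.0 m³/s, peak = 61.0 m³/s.
Runoff depth d = ΣQ_DR·Δt / A = 237.0 × 3600 / (34.1 km²) = 25.02 mm.
The 1-cm UH is the DRH scaled by (10 mm)/d, so U_p = 61.0 × 10/25.02 = 24.4 m³/s.

U_p ≈ 24.4 m³/s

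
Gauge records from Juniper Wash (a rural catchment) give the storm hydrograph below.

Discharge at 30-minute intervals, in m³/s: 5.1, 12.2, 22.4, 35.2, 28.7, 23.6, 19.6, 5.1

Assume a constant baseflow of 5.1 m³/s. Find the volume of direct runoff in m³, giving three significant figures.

Direct-runoff ordinates (Q − Q_b): 0.0, 7.1, 17.3, 30.1, 23.6, 18.5, 14.5, 0.0 m³/s.
ΣQ_DR = 111.1 m³/s.
With Δt = 0.5 h = 1800 s, V = ΣQ_DR · Δt = 111.1 × 1800 = 2.00 × 10^5 m³.

V ≈ 2.00 × 10^5 m³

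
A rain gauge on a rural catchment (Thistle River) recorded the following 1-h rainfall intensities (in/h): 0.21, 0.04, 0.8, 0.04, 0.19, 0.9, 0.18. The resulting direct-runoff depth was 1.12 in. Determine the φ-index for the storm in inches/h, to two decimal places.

Only the 2 blocks with intensity above φ contribute runoff: 0.8, 0.9 in/h.
Σ(I−φ)·Δt = d  ⇒  (0.8+0.9 − 2φ)·1 = 1.12
φ = (1.700 − 1.12/1) / 2 = 0.29 in/h.

φ ≈ 0.29 in/h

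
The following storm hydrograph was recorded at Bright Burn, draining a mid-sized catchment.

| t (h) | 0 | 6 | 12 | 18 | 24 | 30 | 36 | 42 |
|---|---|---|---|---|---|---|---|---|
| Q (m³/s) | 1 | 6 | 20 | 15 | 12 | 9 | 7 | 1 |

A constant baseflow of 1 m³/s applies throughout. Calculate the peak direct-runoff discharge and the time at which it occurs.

Q_p = 19.0 m³/s at t = 12 h

Subtracting baseflow gives direct-runoff ordinates: 0.0, 5.0, 19.0, 14.0, 11.0, 8.0, 6.0, 0.0 m³/s.
The maximum is 19.0 m³/s, occurring at the reading for t = 12 h.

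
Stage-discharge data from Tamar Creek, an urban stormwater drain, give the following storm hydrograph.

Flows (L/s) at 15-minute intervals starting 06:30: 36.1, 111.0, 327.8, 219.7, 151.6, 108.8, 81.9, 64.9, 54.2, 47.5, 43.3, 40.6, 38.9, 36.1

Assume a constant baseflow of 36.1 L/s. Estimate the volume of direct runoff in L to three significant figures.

Direct-runoff ordinates (Q − Q_b): 0.0, 74.9, 291.7, 183.6, 115.5, 72.7, 45.8, 28.8, 18.1, 11.4, 7.2, 4.5, 2.8, 0.0 L/s.
ΣQ_DR = 857.0 L/s.
With Δt = 0.25 h = 900 s, V = ΣQ_DR · Δt = 857.0 × 900 = 7.71 × 10^5 L.

V ≈ 7.71 × 10^5 L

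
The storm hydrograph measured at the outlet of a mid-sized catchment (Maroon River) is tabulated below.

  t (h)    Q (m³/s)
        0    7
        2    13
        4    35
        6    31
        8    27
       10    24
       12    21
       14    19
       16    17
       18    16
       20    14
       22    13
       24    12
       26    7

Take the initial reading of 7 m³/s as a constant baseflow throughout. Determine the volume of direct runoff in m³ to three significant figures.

V ≈ 1.14 × 10^6 m³

Direct-runoff ordinates (Q − Q_b): 0.0, 6.0, 28.0, 24.0, 20.0, 17.0, 14.0, 12.0, 10.0, 9.0, 7.0, 6.0, 5.0, 0.0 m³/s.
ΣQ_DR = 158.0 m³/s.
With Δt = 2 h = 7200 s, V = ΣQ_DR · Δt = 158.0 × 7200 = 1.14 × 10^6 m³.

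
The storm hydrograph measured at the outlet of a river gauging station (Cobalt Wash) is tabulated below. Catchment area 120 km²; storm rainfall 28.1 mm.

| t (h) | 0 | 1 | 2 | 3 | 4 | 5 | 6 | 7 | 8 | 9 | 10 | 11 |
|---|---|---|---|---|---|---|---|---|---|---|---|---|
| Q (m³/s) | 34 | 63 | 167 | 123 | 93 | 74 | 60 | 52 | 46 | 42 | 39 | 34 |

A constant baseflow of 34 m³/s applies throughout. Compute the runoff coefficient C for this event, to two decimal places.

C ≈ 0.45

ΣQ_DR = 419.0 m³/s; V = ΣQ_DR·Δt = 1.508 × 10^6 m³.
Runoff depth d = V / A = 12.57 mm.
C = d / P = 12.57 / 28.1 = 0.45.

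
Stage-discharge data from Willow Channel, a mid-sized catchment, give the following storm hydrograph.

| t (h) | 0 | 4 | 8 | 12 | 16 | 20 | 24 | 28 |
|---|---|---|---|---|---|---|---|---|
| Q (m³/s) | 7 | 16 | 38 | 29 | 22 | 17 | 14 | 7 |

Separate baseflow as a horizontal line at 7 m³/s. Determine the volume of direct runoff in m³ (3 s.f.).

V ≈ 1.35 × 10^6 m³

Direct-runoff ordinates (Q − Q_b): 0.0, 9.0, 31.0, 22.0, 15.0, 10.0, 7.0, 0.0 m³/s.
ΣQ_DR = 94.00 m³/s.
With Δt = 4 h = 14400 s, V = ΣQ_DR · Δt = 94.00 × 14400 = 1.35 × 10^6 m³.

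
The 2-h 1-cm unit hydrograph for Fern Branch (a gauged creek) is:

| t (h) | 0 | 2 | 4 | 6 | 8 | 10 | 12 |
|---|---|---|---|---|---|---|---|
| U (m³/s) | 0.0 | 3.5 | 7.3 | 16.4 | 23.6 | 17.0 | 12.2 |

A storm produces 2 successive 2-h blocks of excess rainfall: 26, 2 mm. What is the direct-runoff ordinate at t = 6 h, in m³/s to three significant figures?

Q ≈ 44.1 m³/s

By discrete convolution, Q_j = Σ (P_i / 10 mm) · U_{j−i}.
At t = 6 h (j=3): Q = (26/10)·16.4 + (2/10)·7.3 = 44.1 m³/s.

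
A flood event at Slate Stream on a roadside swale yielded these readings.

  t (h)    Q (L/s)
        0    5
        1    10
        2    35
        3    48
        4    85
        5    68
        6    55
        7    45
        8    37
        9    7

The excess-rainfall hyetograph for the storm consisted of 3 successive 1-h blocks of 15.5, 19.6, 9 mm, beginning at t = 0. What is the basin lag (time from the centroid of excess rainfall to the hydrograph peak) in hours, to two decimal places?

Centroid of excess rainfall: t_c = Σ P_i·t̄_i / ΣP_i = 1.3526 h (block centres at 0.5, 1.5, 2.5 h).
Hydrograph peak occurs at t = 4 h, so basin lag t_L = 4 − 1.3526 = 2.65 h.

t_L ≈ 2.65 h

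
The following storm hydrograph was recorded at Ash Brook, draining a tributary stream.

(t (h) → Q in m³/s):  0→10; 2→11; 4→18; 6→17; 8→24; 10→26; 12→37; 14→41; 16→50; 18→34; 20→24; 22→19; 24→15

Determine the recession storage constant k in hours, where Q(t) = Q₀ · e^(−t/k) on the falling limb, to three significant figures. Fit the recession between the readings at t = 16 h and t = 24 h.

On the falling limb, Q drops from 50 to 15 m³/s between t = 16 h and t = 24 h (Δt = 8 h).
k = −Δt / ln(Q₂/Q₁) = −8 / ln(15/50) = 6.64 h.

k ≈ 6.64 h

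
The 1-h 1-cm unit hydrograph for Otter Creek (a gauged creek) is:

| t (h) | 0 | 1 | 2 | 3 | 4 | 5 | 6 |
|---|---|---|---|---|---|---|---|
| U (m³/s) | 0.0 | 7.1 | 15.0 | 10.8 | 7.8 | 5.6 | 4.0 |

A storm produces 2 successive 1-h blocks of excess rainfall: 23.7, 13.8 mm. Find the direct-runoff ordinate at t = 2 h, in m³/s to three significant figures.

By discrete convolution, Q_j = Σ (P_i / 10 mm) · U_{j−i}.
At t = 2 h (j=2): Q = (23.7/10)·15.0 + (13.8/10)·7.1 = 45.3 m³/s.

Q ≈ 45.3 m³/s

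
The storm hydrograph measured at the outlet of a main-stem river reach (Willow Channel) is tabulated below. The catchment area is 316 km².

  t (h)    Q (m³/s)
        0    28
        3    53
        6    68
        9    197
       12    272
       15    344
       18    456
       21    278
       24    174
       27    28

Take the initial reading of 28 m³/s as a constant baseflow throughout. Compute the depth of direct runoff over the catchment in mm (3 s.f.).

Direct runoff: 0.0, 25.0, 40.0, 169.0, 244.0, 316.0, 428.0, 250.0, 146.0, 0.0 m³/s; ΣQ_DR = 1618 m³/s.
V = ΣQ_DR · Δt = 1618 × 10800 s = 1.747 × 10^7 m³.
Over A = 316 km², depth = V / A = 55.3 mm.

d ≈ 55.3 mm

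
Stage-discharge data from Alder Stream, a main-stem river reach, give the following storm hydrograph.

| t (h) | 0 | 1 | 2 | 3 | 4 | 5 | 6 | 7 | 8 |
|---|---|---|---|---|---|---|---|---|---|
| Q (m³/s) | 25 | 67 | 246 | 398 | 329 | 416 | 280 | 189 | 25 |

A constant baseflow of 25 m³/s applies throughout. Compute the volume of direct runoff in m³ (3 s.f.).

Direct-runoff ordinates (Q − Q_b): 0.0, 42.0, 221.0, 373.0, 304.0, 391.0, 255.0, 164.0, 0.0 m³/s.
ΣQ_DR = 1750 m³/s.
With Δt = 1 h = 3600 s, V = ΣQ_DR · Δt = 1750 × 3600 = 6.30 × 10^6 m³.

V ≈ 6.30 × 10^6 m³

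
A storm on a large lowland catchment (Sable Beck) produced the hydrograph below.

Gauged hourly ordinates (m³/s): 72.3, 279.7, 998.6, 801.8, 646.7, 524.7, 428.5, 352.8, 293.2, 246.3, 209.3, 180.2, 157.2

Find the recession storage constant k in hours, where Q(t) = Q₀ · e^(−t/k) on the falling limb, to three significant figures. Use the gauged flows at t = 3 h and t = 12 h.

k ≈ 5.52 h

On the falling limb, Q drops from 801.8 to 157.2 m³/s between t = 3 h and t = 12 h (Δt = 9 h).
k = −Δt / ln(Q₂/Q₁) = −9 / ln(157.2/801.8) = 5.52 h.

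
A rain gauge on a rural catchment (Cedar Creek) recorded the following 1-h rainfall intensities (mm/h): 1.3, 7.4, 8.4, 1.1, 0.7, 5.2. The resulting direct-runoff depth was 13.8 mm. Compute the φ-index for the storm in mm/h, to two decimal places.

φ ≈ 2.40 mm/h

Only the 3 blocks with intensity above φ contribute runoff: 7.4, 8.4, 5.2 mm/h.
Σ(I−φ)·Δt = d  ⇒  (7.4+8.4+5.2 − 3φ)·1 = 13.8
φ = (21.00 − 13.8/1) / 3 = 2.40 mm/h.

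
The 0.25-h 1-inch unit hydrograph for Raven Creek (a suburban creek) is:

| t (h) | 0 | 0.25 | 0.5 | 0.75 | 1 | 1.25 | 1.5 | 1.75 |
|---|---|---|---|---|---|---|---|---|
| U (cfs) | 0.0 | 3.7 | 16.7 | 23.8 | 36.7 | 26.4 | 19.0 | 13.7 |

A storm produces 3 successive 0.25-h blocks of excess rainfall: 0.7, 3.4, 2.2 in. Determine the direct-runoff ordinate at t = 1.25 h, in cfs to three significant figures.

Q ≈ 196 cfs

By discrete convolution, Q_j = Σ (P_i / 1 in) · U_{j−i}.
At t = 1.25 h (j=5): Q = (0.7/1)·26.4 + (3.4/1)·36.7 + (2.2/1)·23.8 = 196 cfs.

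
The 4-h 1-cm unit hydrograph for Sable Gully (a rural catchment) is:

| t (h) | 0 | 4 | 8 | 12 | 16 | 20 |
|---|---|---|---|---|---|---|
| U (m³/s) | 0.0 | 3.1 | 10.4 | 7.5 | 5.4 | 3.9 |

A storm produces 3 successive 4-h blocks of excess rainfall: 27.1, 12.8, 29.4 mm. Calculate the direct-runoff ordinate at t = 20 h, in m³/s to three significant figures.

Q ≈ 39.5 m³/s

By discrete convolution, Q_j = Σ (P_i / 10 mm) · U_{j−i}.
At t = 20 h (j=5): Q = (27.1/10)·3.9 + (12.8/10)·5.4 + (29.4/10)·7.5 = 39.5 m³/s.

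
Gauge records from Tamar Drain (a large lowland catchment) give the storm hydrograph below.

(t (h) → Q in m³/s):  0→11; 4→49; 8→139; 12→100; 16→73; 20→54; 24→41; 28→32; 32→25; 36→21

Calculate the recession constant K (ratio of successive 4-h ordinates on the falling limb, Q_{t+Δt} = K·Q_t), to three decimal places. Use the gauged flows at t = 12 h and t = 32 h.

K ≈ 0.758

Using the recession-limb readings at t = 12 h and t = 32 h: Q falls from 100 to 25 m³/s over 5 intervals.
K = (Q₂/Q₁)^(1/5) = (25/100)^(1/5) = 0.758.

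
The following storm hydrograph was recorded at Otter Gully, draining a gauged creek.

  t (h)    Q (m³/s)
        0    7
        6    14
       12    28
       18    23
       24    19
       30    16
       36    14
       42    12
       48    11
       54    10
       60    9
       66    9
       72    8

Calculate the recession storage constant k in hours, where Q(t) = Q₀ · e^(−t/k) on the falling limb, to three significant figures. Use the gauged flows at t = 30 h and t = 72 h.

On the falling limb, Q drops from 16 to 8 m³/s between t = 30 h and t = 72 h (Δt = 42 h).
k = −Δt / ln(Q₂/Q₁) = −42 / ln(8/16) = 60.6 h.

k ≈ 60.6 h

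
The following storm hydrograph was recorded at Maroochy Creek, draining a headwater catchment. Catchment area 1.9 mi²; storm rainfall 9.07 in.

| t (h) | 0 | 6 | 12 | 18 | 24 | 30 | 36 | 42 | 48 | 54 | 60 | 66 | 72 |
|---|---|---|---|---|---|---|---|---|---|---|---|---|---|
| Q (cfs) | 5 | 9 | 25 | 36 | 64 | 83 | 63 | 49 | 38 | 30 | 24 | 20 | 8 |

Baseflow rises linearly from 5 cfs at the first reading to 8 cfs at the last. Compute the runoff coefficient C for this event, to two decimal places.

C ≈ 0.20

ΣQ_DR = 369.5 cfs; V = ΣQ_DR·Δt = 7.981 × 10^6 ft³.
Runoff depth d = V / A = 1.808 in.
C = d / P = 1.808 / 9.07 = 0.20.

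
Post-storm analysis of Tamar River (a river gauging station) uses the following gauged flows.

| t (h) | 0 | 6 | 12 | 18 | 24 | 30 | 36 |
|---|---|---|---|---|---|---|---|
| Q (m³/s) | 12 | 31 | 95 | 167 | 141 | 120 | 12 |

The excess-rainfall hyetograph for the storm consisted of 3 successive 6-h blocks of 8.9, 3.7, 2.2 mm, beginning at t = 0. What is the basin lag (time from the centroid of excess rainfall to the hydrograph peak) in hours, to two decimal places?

Centroid of excess rainfall: t_c = Σ P_i·t̄_i / ΣP_i = 6.2838 h (block centres at 3, 9, 15 h).
Hydrograph peak occurs at t = 18 h, so basin lag t_L = 18 − 6.2838 = 11.72 h.

t_L ≈ 11.72 h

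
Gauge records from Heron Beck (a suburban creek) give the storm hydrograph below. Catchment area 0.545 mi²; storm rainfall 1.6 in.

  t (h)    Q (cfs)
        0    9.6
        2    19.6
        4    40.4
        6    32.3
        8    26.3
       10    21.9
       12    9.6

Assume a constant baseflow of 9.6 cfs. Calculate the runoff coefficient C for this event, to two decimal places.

C ≈ 0.33

ΣQ_DR = 92.50 cfs; V = ΣQ_DR·Δt = 6.660 × 10^5 ft³.
Runoff depth d = V / A = 0.5260 in.
C = d / P = 0.5260 / 1.6 = 0.33.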